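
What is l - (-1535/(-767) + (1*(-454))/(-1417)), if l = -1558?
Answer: -130447575/83603 ≈ -1560.3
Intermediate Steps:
l - (-1535/(-767) + (1*(-454))/(-1417)) = -1558 - (-1535/(-767) + (1*(-454))/(-1417)) = -1558 - (-1535*(-1/767) - 454*(-1/1417)) = -1558 - (1535/767 + 454/1417) = -1558 - 1*194101/83603 = -1558 - 194101/83603 = -130447575/83603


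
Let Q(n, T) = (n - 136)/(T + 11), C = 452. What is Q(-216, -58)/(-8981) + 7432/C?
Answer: 784235030/47698091 ≈ 16.442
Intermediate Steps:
Q(n, T) = (-136 + n)/(11 + T)
Q(-216, -58)/(-8981) + 7432/C = ((-136 - 216)/(11 - 58))/(-8981) + 7432/452 = (-352/(-47))*(-1/8981) + 7432*(1/452) = -1/47*(-352)*(-1/8981) + 1858/113 = (352/47)*(-1/8981) + 1858/113 = -352/422107 + 1858/113 = 784235030/47698091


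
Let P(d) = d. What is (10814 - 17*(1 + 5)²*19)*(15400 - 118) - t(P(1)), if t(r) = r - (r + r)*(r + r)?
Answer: -12439545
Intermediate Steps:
t(r) = r - 4*r² (t(r) = r - 2*r*2*r = r - 4*r²)
(10814 - 17*(1 + 5)²*19)*(15400 - 118) - t(P(1)) = (10814 - 17*(1 + 5)²*19)*(15400 - 118) - (1 - 4*1) = (10814 - 17*6²*19)*15282 - (1 - 4) = (10814 - 17*36*19)*15282 - (-3) = (10814 - 612*19)*15282 - 1*(-3) = (10814 - 11628)*15282 + 3 = -814*15282 + 3 = -12439548 + 3 = -12439545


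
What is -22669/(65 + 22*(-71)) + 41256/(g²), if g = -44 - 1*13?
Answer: 15045757/540417 ≈ 27.841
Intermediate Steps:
g = -57 (g = -44 - 13 = -57)
-22669/(65 + 22*(-71)) + 41256/(g²) = -22669/(65 + 22*(-71)) + 41256/((-57)²) = -22669/(65 - 1562) + 41256/3249 = -22669/(-1497) + 41256*(1/3249) = -22669*(-1/1497) + 4584/361 = 22669/1497 + 4584/361 = 15045757/540417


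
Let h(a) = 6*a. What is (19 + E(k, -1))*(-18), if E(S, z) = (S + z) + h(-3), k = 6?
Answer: -108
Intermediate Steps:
E(S, z) = -18 + S + z (E(S, z) = (S + z) + 6*(-3) = (S + z) - 18 = -18 + S + z)
(19 + E(k, -1))*(-18) = (19 + (-18 + 6 - 1))*(-18) = (19 - 13)*(-18) = 6*(-18) = -108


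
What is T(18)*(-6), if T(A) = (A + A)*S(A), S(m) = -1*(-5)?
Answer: -1080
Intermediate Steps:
S(m) = 5
T(A) = 10*A (T(A) = (A + A)*5 = (2*A)*5 = 10*A)
T(18)*(-6) = (10*18)*(-6) = 180*(-6) = -1080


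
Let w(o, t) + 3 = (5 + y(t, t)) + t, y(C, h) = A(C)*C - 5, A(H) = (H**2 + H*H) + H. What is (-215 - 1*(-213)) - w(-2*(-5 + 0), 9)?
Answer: -1547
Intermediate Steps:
A(H) = H + 2*H**2 (A(H) = (H**2 + H**2) + H = 2*H**2 + H = H + 2*H**2)
y(C, h) = -5 + C**2*(1 + 2*C) (y(C, h) = (C*(1 + 2*C))*C - 5 = C**2*(1 + 2*C) - 5 = -5 + C**2*(1 + 2*C))
w(o, t) = -3 + t + t**2*(1 + 2*t) (w(o, t) = -3 + ((5 + (-5 + t**2*(1 + 2*t))) + t) = -3 + (t**2*(1 + 2*t) + t) = -3 + (t + t**2*(1 + 2*t)) = -3 + t + t**2*(1 + 2*t))
(-215 - 1*(-213)) - w(-2*(-5 + 0), 9) = (-215 - 1*(-213)) - (-3 + 9 + 9**2*(1 + 2*9)) = (-215 + 213) - (-3 + 9 + 81*(1 + 18)) = -2 - (-3 + 9 + 81*19) = -2 - (-3 + 9 + 1539) = -2 - 1*1545 = -2 - 1545 = -1547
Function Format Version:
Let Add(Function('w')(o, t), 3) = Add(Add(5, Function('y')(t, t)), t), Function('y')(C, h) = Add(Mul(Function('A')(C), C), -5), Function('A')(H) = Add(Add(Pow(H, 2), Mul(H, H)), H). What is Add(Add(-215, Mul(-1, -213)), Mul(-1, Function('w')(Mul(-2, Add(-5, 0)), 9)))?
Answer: -1547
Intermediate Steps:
Function('A')(H) = Add(H, Mul(2, Pow(H, 2))) (Function('A')(H) = Add(Add(Pow(H, 2), Pow(H, 2)), H) = Add(Mul(2, Pow(H, 2)), H) = Add(H, Mul(2, Pow(H, 2))))
Function('y')(C, h) = Add(-5, Mul(Pow(C, 2), Add(1, Mul(2, C)))) (Function('y')(C, h) = Add(Mul(Mul(C, Add(1, Mul(2, C))), C), -5) = Add(Mul(Pow(C, 2), Add(1, Mul(2, C))), -5) = Add(-5, Mul(Pow(C, 2), Add(1, Mul(2, C)))))
Function('w')(o, t) = Add(-3, t, Mul(Pow(t, 2), Add(1, Mul(2, t)))) (Function('w')(o, t) = Add(-3, Add(Add(5, Add(-5, Mul(Pow(t, 2), Add(1, Mul(2, t))))), t)) = Add(-3, Add(Mul(Pow(t, 2), Add(1, Mul(2, t))), t)) = Add(-3, Add(t, Mul(Pow(t, 2), Add(1, Mul(2, t))))) = Add(-3, t, Mul(Pow(t, 2), Add(1, Mul(2, t)))))
Add(Add(-215, Mul(-1, -213)), Mul(-1, Function('w')(Mul(-2, Add(-5, 0)), 9))) = Add(Add(-215, Mul(-1, -213)), Mul(-1, Add(-3, 9, Mul(Pow(9, 2), Add(1, Mul(2, 9)))))) = Add(Add(-215, 213), Mul(-1, Add(-3, 9, Mul(81, Add(1, 18))))) = Add(-2, Mul(-1, Add(-3, 9, Mul(81, 19)))) = Add(-2, Mul(-1, Add(-3, 9, 1539))) = Add(-2, Mul(-1, 1545)) = Add(-2, -1545) = -1547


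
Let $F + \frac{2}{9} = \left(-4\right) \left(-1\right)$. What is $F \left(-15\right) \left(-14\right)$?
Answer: $\frac{2380}{3} \approx 793.33$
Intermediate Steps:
$F = \frac{34}{9}$ ($F = - \frac{2}{9} - -4 = - \frac{2}{9} + 4 = \frac{34}{9} \approx 3.7778$)
$F \left(-15\right) \left(-14\right) = \frac{34}{9} \left(-15\right) \left(-14\right) = \left(- \frac{170}{3}\right) \left(-14\right) = \frac{2380}{3}$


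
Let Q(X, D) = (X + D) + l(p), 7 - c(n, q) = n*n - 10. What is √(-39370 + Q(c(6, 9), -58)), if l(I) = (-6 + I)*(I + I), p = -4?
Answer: I*√39367 ≈ 198.41*I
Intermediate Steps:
c(n, q) = 17 - n² (c(n, q) = 7 - (n*n - 10) = 7 - (n² - 10) = 7 - (-10 + n²) = 7 + (10 - n²) = 17 - n²)
l(I) = 2*I*(-6 + I) (l(I) = (-6 + I)*(2*I) = 2*I*(-6 + I))
Q(X, D) = 80 + D + X (Q(X, D) = (X + D) + 2*(-4)*(-6 - 4) = (D + X) + 2*(-4)*(-10) = (D + X) + 80 = 80 + D + X)
√(-39370 + Q(c(6, 9), -58)) = √(-39370 + (80 - 58 + (17 - 1*6²))) = √(-39370 + (80 - 58 + (17 - 1*36))) = √(-39370 + (80 - 58 + (17 - 36))) = √(-39370 + (80 - 58 - 19)) = √(-39370 + 3) = √(-39367) = I*√39367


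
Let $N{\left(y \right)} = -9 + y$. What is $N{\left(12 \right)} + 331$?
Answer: $334$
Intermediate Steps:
$N{\left(12 \right)} + 331 = \left(-9 + 12\right) + 331 = 3 + 331 = 334$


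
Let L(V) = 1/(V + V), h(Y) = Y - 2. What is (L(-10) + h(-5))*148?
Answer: -5217/5 ≈ -1043.4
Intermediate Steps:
h(Y) = -2 + Y
L(V) = 1/(2*V)
(L(-10) + h(-5))*148 = ((1/2)/(-10) + (-2 - 5))*148 = ((1/2)*(-1/10) - 7)*148 = (-1/20 - 7)*148 = -141/20*148 = -5217/5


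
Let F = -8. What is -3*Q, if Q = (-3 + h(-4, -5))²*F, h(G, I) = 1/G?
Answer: 507/2 ≈ 253.50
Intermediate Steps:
Q = -169/2 (Q = (-3 + 1/(-4))²*(-8) = (-3 - ¼)²*(-8) = (-13/4)²*(-8) = (169/16)*(-8) = -169/2 ≈ -84.500)
-3*Q = -3*(-169/2) = 507/2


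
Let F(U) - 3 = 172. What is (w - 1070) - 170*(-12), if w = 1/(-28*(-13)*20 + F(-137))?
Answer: 7231351/7455 ≈ 970.00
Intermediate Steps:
F(U) = 175 (F(U) = 3 + 172 = 175)
w = 1/7455 (w = 1/(-28*(-13)*20 + 175) = 1/(364*20 + 175) = 1/(7280 + 175) = 1/7455 ≈ 0.00013414)
(w - 1070) - 170*(-12) = (1/7455 - 1070) - 170*(-12) = -7976849/7455 + 2040 = 7231351/7455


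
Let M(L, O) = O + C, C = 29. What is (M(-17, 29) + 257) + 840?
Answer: 1155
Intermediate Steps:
M(L, O) = 29 + O (M(L, O) = O + 29 = 29 + O)
(M(-17, 29) + 257) + 840 = ((29 + 29) + 257) + 840 = (58 + 257) + 840 = 315 + 840 = 1155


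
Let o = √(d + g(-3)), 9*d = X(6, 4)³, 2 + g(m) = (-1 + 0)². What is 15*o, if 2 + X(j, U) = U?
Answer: 5*I ≈ 5.0*I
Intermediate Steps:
g(m) = -1 (g(m) = -2 + (-1 + 0)² = -2 + (-1)² = -2 + 1 = -1)
X(j, U) = -2 + U
d = 8/9 (d = (-2 + 4)³/9 = (⅑)*2³ = (⅑)*8 = 8/9 ≈ 0.88889)
o = I/3 (o = √(8/9 - 1) = √(-⅑) = I/3 ≈ 0.33333*I)
15*o = 15*(I/3) = 5*I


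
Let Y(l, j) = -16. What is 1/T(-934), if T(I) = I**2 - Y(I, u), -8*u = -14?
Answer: 1/872372 ≈ 1.1463e-6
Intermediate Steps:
u = 7/4 (u = -1/8*(-14) = 7/4 ≈ 1.7500)
T(I) = 16 + I**2 (T(I) = I**2 - 1*(-16) = I**2 + 16 = 16 + I**2)
1/T(-934) = 1/(16 + (-934)**2) = 1/(16 + 872356) = 1/872372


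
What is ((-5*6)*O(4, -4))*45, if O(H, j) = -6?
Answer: 8100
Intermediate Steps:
((-5*6)*O(4, -4))*45 = (-5*6*(-6))*45 = -30*(-6)*45 = 180*45 = 8100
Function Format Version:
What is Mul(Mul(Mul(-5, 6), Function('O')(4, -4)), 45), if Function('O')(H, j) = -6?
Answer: 8100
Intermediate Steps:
Mul(Mul(Mul(-5, 6), Function('O')(4, -4)), 45) = Mul(Mul(Mul(-5, 6), -6), 45) = Mul(Mul(-30, -6), 45) = Mul(180, 45) = 8100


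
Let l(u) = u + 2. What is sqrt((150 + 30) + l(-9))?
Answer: sqrt(173) ≈ 13.153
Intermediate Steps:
l(u) = 2 + u
sqrt((150 + 30) + l(-9)) = sqrt((150 + 30) + (2 - 9)) = sqrt(180 - 7) = sqrt(173)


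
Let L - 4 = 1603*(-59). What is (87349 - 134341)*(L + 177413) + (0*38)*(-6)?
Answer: -3892817280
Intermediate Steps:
L = -94573 (L = 4 + 1603*(-59) = 4 - 94577 = -94573)
(87349 - 134341)*(L + 177413) + (0*38)*(-6) = (87349 - 134341)*(-94573 + 177413) + (0*38)*(-6) = -46992*82840 + 0*(-6) = -3892817280 + 0 = -3892817280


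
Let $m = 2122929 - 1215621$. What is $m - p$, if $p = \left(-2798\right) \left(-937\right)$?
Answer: $-1714418$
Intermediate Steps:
$p = 2621726$
$m = 907308$ ($m = 2122929 - 1215621 = 907308$)
$m - p = 907308 - 2621726 = -1714418$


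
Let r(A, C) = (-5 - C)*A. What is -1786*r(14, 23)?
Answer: 700112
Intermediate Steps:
r(A, C) = A*(-5 - C)
-1786*r(14, 23) = -(-1786)*14*(5 + 23) = -(-1786)*14*28 = -1786*(-392) = 700112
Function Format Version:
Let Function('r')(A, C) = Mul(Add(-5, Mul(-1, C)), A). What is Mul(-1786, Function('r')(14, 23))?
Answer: 700112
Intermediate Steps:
Function('r')(A, C) = Mul(A, Add(-5, Mul(-1, C)))
Mul(-1786, Function('r')(14, 23)) = Mul(-1786, Mul(-1, 14, Add(5, 23))) = Mul(-1786, Mul(-1, 14, 28)) = Mul(-1786, -392) = 700112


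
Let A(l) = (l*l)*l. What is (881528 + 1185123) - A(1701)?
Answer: -4919608450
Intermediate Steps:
A(l) = l**3 (A(l) = l**2*l = l**3)
(881528 + 1185123) - A(1701) = (881528 + 1185123) - 1*1701**3 = 2066651 - 1*4921675101 = 2066651 - 4921675101 = -4919608450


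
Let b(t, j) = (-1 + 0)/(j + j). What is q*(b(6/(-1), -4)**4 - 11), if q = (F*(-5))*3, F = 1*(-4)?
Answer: -675825/1024 ≈ -659.99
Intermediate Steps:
F = -4
b(t, j) = -1/(2*j)
q = 60 (q = -4*(-5)*3 = 20*3 = 60)
q*(b(6/(-1), -4)**4 - 11) = 60*((-1/2/(-4))**4 - 11) = 60*((-1/2*(-1/4))**4 - 11) = 60*((1/8)**4 - 11) = 60*(1/4096 - 11) = 60*(-45055/4096) = -675825/1024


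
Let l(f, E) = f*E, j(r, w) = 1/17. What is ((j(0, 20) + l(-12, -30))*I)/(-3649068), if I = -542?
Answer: 1658791/31017078 ≈ 0.053480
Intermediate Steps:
j(r, w) = 1/17
l(f, E) = E*f
((j(0, 20) + l(-12, -30))*I)/(-3649068) = ((1/17 - 30*(-12))*(-542))/(-3649068) = ((1/17 + 360)*(-542))*(-1/3649068) = ((6121/17)*(-542))*(-1/3649068) = -3317582/17*(-1/3649068) = 1658791/31017078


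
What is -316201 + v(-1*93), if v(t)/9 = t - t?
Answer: -316201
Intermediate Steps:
v(t) = 0 (v(t) = 9*(t - t) = 9*0 = 0)
-316201 + v(-1*93) = -316201 + 0 = -316201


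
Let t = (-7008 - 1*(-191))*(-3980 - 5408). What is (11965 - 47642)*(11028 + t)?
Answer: -2283649949248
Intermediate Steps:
t = 63997996 (t = (-7008 + 191)*(-9388) = -6817*(-9388) = 63997996)
(11965 - 47642)*(11028 + t) = (11965 - 47642)*(11028 + 63997996) = -35677*64009024 = -2283649949248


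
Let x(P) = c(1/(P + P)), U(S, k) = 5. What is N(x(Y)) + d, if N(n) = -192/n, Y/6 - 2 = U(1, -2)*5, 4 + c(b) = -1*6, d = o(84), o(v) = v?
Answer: 516/5 ≈ 103.20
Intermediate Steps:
d = 84
c(b) = -10 (c(b) = -4 - 1*6 = -4 - 6 = -10)
Y = 162 (Y = 12 + 6*(5*5) = 12 + 6*25 = 12 + 150 = 162)
x(P) = -10
N(x(Y)) + d = -192/(-10) + 84 = -192*(-⅒) + 84 = 96/5 + 84 = 516/5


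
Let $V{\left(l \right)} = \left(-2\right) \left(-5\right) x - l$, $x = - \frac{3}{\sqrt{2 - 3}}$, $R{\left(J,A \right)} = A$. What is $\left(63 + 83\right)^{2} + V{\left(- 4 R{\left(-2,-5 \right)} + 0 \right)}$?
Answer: $21296 + 30 i \approx 21296.0 + 30.0 i$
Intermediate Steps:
$x = 3 i$ ($x = - \frac{3}{\sqrt{-1}} = - \frac{3}{i} = - 3 \left(- i\right) = 3 i \approx 3.0 i$)
$V{\left(l \right)} = - l + 30 i$ ($V{\left(l \right)} = \left(-2\right) \left(-5\right) 3 i - l = 10 \cdot 3 i - l = 30 i - l = - l + 30 i$)
$\left(63 + 83\right)^{2} + V{\left(- 4 R{\left(-2,-5 \right)} + 0 \right)} = \left(63 + 83\right)^{2} + \left(- (\left(-4\right) \left(-5\right) + 0) + 30 i\right) = 146^{2} + \left(- (20 + 0) + 30 i\right) = 21316 + \left(\left(-1\right) 20 + 30 i\right) = 21316 - \left(20 - 30 i\right) = 21296 + 30 i$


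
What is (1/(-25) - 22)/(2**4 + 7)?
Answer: -551/575 ≈ -0.95826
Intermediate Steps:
(1/(-25) - 22)/(2**4 + 7) = (-1/25 - 22)/(16 + 7) = -551/25/23 = -551/25*1/23 = -551/575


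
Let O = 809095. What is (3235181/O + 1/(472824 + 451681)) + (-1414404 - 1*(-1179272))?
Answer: -7035146173621528/29920494919 ≈ -2.3513e+5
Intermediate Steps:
(3235181/O + 1/(472824 + 451681)) + (-1414404 - 1*(-1179272)) = (3235181/809095 + 1/(472824 + 451681)) + (-1414404 - 1*(-1179272)) = (3235181*(1/809095) + 1/924505) + (-1414404 + 1179272) = (3235181/809095 + 1/924505) - 235132 = 119637672780/29920494919 - 235132 = -7035146173621528/29920494919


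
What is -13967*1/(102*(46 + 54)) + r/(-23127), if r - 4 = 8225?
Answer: -10434631/6048600 ≈ -1.7251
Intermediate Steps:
r = 8229 (r = 4 + 8225 = 8229)
-13967*1/(102*(46 + 54)) + r/(-23127) = -13967*1/(102*(46 + 54)) + 8229/(-23127) = -13967/(100*102) + 8229*(-1/23127) = -13967/10200 - 211/593 = -10434631/6048600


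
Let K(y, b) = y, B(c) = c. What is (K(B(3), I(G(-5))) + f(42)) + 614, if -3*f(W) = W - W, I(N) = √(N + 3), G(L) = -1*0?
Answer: 617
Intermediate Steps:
G(L) = 0
I(N) = √(3 + N)
f(W) = 0 (f(W) = -(W - W)/3 = -⅓*0 = 0)
(K(B(3), I(G(-5))) + f(42)) + 614 = (3 + 0) + 614 = 3 + 614 = 617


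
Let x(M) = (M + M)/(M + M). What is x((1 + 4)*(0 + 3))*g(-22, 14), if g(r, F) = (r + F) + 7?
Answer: -1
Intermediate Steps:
x(M) = 1 (x(M) = (2*M)/((2*M)) = (2*M)*(1/(2*M)) = 1)
g(r, F) = 7 + F + r (g(r, F) = (F + r) + 7 = 7 + F + r)
x((1 + 4)*(0 + 3))*g(-22, 14) = 1*(7 + 14 - 22) = 1*(-1) = -1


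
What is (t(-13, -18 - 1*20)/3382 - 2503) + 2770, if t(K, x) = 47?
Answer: 903041/3382 ≈ 267.01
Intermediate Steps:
(t(-13, -18 - 1*20)/3382 - 2503) + 2770 = (47/3382 - 2503) + 2770 = -8465099/3382 + 2770 = 903041/3382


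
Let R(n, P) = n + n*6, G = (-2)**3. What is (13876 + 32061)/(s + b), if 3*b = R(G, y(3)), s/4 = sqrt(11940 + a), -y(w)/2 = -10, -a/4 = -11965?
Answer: 964677/1076008 + 2067165*sqrt(598)/1076008 ≈ 47.876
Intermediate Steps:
a = 47860 (a = -4*(-11965) = 47860)
G = -8
y(w) = 20 (y(w) = -2*(-10) = 20)
s = 40*sqrt(598) (s = 4*sqrt(11940 + 47860) = 4*sqrt(59800) = 4*(10*sqrt(598)) = 40*sqrt(598) ≈ 978.16)
R(n, P) = 7*n (R(n, P) = n + 6*n = 7*n)
b = -56/3 (b = (7*(-8))/3 = (1/3)*(-56) = -56/3 ≈ -18.667)
(13876 + 32061)/(s + b) = (13876 + 32061)/(40*sqrt(598) - 56/3) = 45937/(-56/3 + 40*sqrt(598))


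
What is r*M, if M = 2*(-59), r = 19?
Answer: -2242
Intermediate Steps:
M = -118
r*M = 19*(-118) = -2242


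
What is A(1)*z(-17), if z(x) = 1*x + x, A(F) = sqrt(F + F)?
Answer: -34*sqrt(2) ≈ -48.083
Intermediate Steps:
A(F) = sqrt(2)*sqrt(F) (A(F) = sqrt(2*F) = sqrt(2)*sqrt(F))
z(x) = 2*x (z(x) = x + x = 2*x)
A(1)*z(-17) = (sqrt(2)*sqrt(1))*(2*(-17)) = (sqrt(2)*1)*(-34) = sqrt(2)*(-34) = -34*sqrt(2)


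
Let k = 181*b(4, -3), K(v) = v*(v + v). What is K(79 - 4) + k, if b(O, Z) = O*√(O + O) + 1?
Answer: 11431 + 1448*√2 ≈ 13479.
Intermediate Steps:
b(O, Z) = 1 + √2*O^(3/2) (b(O, Z) = O*√(2*O) + 1 = O*(√2*√O) + 1 = √2*O^(3/2) + 1 = 1 + √2*O^(3/2))
K(v) = 2*v² (K(v) = v*(2*v) = 2*v²)
k = 181 + 1448*√2 (k = 181*(1 + √2*4^(3/2)) = 181*(1 + √2*8) = 181*(1 + 8*√2) = 181 + 1448*√2 ≈ 2228.8)
K(79 - 4) + k = 2*(79 - 4)² + (181 + 1448*√2) = 2*75² + (181 + 1448*√2) = 2*5625 + (181 + 1448*√2) = 11250 + (181 + 1448*√2) = 11431 + 1448*√2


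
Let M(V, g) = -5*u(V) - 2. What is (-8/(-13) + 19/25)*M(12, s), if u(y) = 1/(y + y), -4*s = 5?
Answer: -7897/2600 ≈ -3.0373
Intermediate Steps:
s = -5/4 (s = -1/4*5 = -5/4 ≈ -1.2500)
u(y) = 1/(2*y)
M(V, g) = -2 - 5/(2*V) (M(V, g) = -5/(2*V) - 2 = -2 - 5/(2*V))
(-8/(-13) + 19/25)*M(12, s) = (-8/(-13) + 19/25)*(-2 - 5/2/12) = (-8*(-1/13) + 19*(1/25))*(-2 - 5/2*1/12) = (8/13 + 19/25)*(-2 - 5/24) = (447/325)*(-53/24) = -7897/2600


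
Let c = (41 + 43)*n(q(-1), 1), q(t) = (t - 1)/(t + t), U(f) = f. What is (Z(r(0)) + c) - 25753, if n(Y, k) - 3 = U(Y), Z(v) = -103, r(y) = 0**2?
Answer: -25520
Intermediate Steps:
r(y) = 0
q(t) = (-1 + t)/(2*t) (q(t) = (-1 + t)/((2*t)) = (-1 + t)*(1/(2*t)) = (-1 + t)/(2*t))
n(Y, k) = 3 + Y
c = 336 (c = (41 + 43)*(3 + (1/2)*(-1 - 1)/(-1)) = 84*(3 + (1/2)*(-1)*(-2)) = 84*(3 + 1) = 84*4 = 336)
(Z(r(0)) + c) - 25753 = (-103 + 336) - 25753 = 233 - 25753 = -25520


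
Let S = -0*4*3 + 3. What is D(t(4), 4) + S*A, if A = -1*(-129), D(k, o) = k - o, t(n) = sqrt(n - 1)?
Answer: 383 + sqrt(3) ≈ 384.73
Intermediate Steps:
S = 3 (S = -0*3 + 3 = -1*0 + 3 = 0 + 3 = 3)
t(n) = sqrt(-1 + n)
A = 129
D(t(4), 4) + S*A = (sqrt(-1 + 4) - 1*4) + 3*129 = (sqrt(3) - 4) + 387 = (-4 + sqrt(3)) + 387 = 383 + sqrt(3)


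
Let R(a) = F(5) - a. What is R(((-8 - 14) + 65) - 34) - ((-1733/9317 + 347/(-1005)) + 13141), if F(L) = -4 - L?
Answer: -123210440351/9363585 ≈ -13158.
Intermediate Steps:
R(a) = -9 - a (R(a) = (-4 - 1*5) - a = (-4 - 5) - a = -9 - a)
R(((-8 - 14) + 65) - 34) - ((-1733/9317 + 347/(-1005)) + 13141) = (-9 - (((-8 - 14) + 65) - 34)) - ((-1733/9317 + 347/(-1005)) + 13141) = (-9 - ((-22 + 65) - 34)) - ((-1733*1/9317 + 347*(-1/1005)) + 13141) = (-9 - (43 - 34)) - ((-1733/9317 - 347/1005) + 13141) = (-9 - 1*9) - (-4974664/9363585 + 13141) = (-9 - 9) - 1*123041895821/9363585 = -18 - 123041895821/9363585 = -123210440351/9363585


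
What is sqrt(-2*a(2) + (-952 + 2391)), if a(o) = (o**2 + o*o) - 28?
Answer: sqrt(1479) ≈ 38.458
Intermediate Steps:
a(o) = -28 + 2*o**2 (a(o) = (o**2 + o**2) - 28 = 2*o**2 - 28 = -28 + 2*o**2)
sqrt(-2*a(2) + (-952 + 2391)) = sqrt(-2*(-28 + 2*2**2) + (-952 + 2391)) = sqrt(-2*(-28 + 2*4) + 1439) = sqrt(-2*(-28 + 8) + 1439) = sqrt(-2*(-20) + 1439) = sqrt(40 + 1439) = sqrt(1479)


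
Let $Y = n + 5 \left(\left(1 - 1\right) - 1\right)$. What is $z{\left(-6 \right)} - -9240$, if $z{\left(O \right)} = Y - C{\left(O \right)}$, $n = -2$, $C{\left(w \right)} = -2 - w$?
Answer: $9229$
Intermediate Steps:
$Y = -7$ ($Y = -2 + 5 \left(\left(1 - 1\right) - 1\right) = -2 + 5 \left(0 - 1\right) = -2 + 5 \left(-1\right) = -2 - 5 = -7$)
$z{\left(O \right)} = -5 + O$ ($z{\left(O \right)} = -7 - \left(-2 - O\right) = -7 + \left(2 + O\right) = -5 + O$)
$z{\left(-6 \right)} - -9240 = \left(-5 - 6\right) - -9240 = -11 + 9240 = 9229$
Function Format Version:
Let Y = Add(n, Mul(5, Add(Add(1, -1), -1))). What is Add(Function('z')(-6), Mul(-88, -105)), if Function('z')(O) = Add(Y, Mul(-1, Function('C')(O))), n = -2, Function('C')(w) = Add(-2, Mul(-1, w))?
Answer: 9229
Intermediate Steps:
Y = -7 (Y = Add(-2, Mul(5, Add(Add(1, -1), -1))) = Add(-2, Mul(5, Add(0, -1))) = Add(-2, Mul(5, -1)) = Add(-2, -5) = -7)
Function('z')(O) = Add(-5, O) (Function('z')(O) = Add(-7, Mul(-1, Add(-2, Mul(-1, O)))) = Add(-7, Add(2, O)) = Add(-5, O))
Add(Function('z')(-6), Mul(-88, -105)) = Add(Add(-5, -6), Mul(-88, -105)) = Add(-11, 9240) = 9229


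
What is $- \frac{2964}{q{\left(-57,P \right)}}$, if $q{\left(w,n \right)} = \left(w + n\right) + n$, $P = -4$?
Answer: $\frac{228}{5} \approx 45.6$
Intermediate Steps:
$q{\left(w,n \right)} = w + 2 n$ ($q{\left(w,n \right)} = \left(n + w\right) + n = w + 2 n$)
$- \frac{2964}{q{\left(-57,P \right)}} = - \frac{2964}{-57 + 2 \left(-4\right)} = - \frac{2964}{-57 - 8} = - \frac{2964}{-65} = \left(-2964\right) \left(- \frac{1}{65}\right) = \frac{228}{5}$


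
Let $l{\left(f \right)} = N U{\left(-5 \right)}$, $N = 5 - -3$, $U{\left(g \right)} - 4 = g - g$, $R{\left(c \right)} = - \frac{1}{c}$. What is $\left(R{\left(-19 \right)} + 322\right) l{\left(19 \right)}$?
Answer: $\frac{195808}{19} \approx 10306.0$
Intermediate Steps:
$U{\left(g \right)} = 4$ ($U{\left(g \right)} = 4 + \left(g - g\right) = 4 + 0 = 4$)
$N = 8$ ($N = 5 + 3 = 8$)
$l{\left(f \right)} = 32$ ($l{\left(f \right)} = 8 \cdot 4 = 32$)
$\left(R{\left(-19 \right)} + 322\right) l{\left(19 \right)} = \left(- \frac{1}{-19} + 322\right) 32 = \left(\left(-1\right) \left(- \frac{1}{19}\right) + 322\right) 32 = \left(\frac{1}{19} + 322\right) 32 = \frac{6119}{19} \cdot 32 = \frac{195808}{19}$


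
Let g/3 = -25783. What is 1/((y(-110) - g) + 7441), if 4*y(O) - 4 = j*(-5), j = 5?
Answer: 4/339139 ≈ 1.1795e-5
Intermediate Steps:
y(O) = -21/4 (y(O) = 1 + (5*(-5))/4 = 1 + (¼)*(-25) = 1 - 25/4 = -21/4)
g = -77349 (g = 3*(-25783) = -77349)
1/((y(-110) - g) + 7441) = 1/((-21/4 - 1*(-77349)) + 7441) = 1/((-21/4 + 77349) + 7441) = 1/(309375/4 + 7441) = 1/(339139/4) = 4/339139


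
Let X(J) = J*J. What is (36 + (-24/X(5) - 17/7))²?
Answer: 32569849/30625 ≈ 1063.5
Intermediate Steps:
X(J) = J²
(36 + (-24/X(5) - 17/7))² = (36 + (-24/(5²) - 17/7))² = (36 + (-24/25 - 17*⅐))² = (36 + (-24*1/25 - 17/7))² = (36 + (-24/25 - 17/7))² = (36 - 593/175)² = (5707/175)² = 32569849/30625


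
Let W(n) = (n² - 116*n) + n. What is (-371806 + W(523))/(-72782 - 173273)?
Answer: 158422/246055 ≈ 0.64385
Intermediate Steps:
W(n) = n² - 115*n
(-371806 + W(523))/(-72782 - 173273) = (-371806 + 523*(-115 + 523))/(-72782 - 173273) = (-371806 + 523*408)/(-246055) = (-371806 + 213384)*(-1/246055) = -158422*(-1/246055) = 158422/246055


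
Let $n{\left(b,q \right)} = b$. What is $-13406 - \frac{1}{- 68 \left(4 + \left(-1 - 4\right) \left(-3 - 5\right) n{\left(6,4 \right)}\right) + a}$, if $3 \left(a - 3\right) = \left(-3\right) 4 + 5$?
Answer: $- \frac{667270241}{49774} \approx -13406.0$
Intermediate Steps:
$a = \frac{2}{3}$ ($a = 3 + \frac{\left(-3\right) 4 + 5}{3} = 3 + \frac{-12 + 5}{3} = 3 + \frac{1}{3} \left(-7\right) = 3 - \frac{7}{3} = \frac{2}{3} \approx 0.66667$)
$-13406 - \frac{1}{- 68 \left(4 + \left(-1 - 4\right) \left(-3 - 5\right) n{\left(6,4 \right)}\right) + a} = -13406 - \frac{1}{- 68 \left(4 + \left(-1 - 4\right) \left(-3 - 5\right) 6\right) + \frac{2}{3}} = -13406 - \frac{1}{- 68 \left(4 + \left(-5\right) \left(-8\right) 6\right) + \frac{2}{3}} = -13406 - \frac{1}{- 68 \left(4 + 40 \cdot 6\right) + \frac{2}{3}} = -13406 - \frac{1}{- 68 \left(4 + 240\right) + \frac{2}{3}} = -13406 - \frac{1}{\left(-68\right) 244 + \frac{2}{3}} = -13406 - \frac{1}{-16592 + \frac{2}{3}} = -13406 - \frac{1}{- \frac{49774}{3}} = -13406 - - \frac{3}{49774} = -13406 + \frac{3}{49774} = - \frac{667270241}{49774}$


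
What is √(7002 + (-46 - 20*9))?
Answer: 22*√14 ≈ 82.316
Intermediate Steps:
√(7002 + (-46 - 20*9)) = √(7002 + (-46 - 180)) = √(7002 - 226) = √6776 = 22*√14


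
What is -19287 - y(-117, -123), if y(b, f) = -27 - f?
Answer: -19383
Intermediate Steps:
-19287 - y(-117, -123) = -19287 - (-27 - 1*(-123)) = -19287 - (-27 + 123) = -19287 - 1*96 = -19287 - 96 = -19383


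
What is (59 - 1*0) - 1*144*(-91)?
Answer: 13163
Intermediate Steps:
(59 - 1*0) - 1*144*(-91) = (59 + 0) - 144*(-91) = 59 + 13104 = 13163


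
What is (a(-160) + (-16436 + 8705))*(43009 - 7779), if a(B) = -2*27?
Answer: -274265550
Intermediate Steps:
a(B) = -54
(a(-160) + (-16436 + 8705))*(43009 - 7779) = (-54 + (-16436 + 8705))*(43009 - 7779) = (-54 - 7731)*35230 = -7785*35230 = -274265550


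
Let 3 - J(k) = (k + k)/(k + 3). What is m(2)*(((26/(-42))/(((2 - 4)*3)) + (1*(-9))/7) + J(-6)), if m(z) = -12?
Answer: 550/21 ≈ 26.190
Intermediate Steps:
J(k) = 3 - 2*k/(3 + k) (J(k) = 3 - (k + k)/(k + 3) = 3 - 2*k/(3 + k))
m(2)*(((26/(-42))/(((2 - 4)*3)) + (1*(-9))/7) + J(-6)) = -12*(((26/(-42))/(((2 - 4)*3)) + (1*(-9))/7) + (9 - 6)/(3 - 6)) = -12*(((26*(-1/42))/((-2*3)) - 9*⅐) + 3/(-3)) = -12*((-13/21/(-6) - 9/7) - ⅓*3) = -12*((-13/21*(-⅙) - 9/7) - 1) = -12*((13/126 - 9/7) - 1) = -12*(-149/126 - 1) = -12*(-275/126) = 550/21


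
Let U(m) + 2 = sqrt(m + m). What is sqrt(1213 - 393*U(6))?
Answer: sqrt(1999 - 786*sqrt(3)) ≈ 25.251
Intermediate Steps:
U(m) = -2 + sqrt(2)*sqrt(m) (U(m) = -2 + sqrt(m + m) = -2 + sqrt(2*m) = -2 + sqrt(2)*sqrt(m))
sqrt(1213 - 393*U(6)) = sqrt(1213 - 393*(-2 + sqrt(2)*sqrt(6))) = sqrt(1213 - 393*(-2 + 2*sqrt(3))) = sqrt(1213 + (786 - 786*sqrt(3))) = sqrt(1999 - 786*sqrt(3))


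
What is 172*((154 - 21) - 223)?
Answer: -15480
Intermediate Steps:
172*((154 - 21) - 223) = 172*(133 - 223) = 172*(-90) = -15480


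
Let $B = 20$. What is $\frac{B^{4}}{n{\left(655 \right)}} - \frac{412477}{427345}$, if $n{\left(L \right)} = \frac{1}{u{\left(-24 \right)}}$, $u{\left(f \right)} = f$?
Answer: $- \frac{1641005212477}{427345} \approx -3.84 \cdot 10^{6}$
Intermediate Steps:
$n{\left(L \right)} = - \frac{1}{24}$ ($n{\left(L \right)} = \frac{1}{-24} = - \frac{1}{24}$)
$\frac{B^{4}}{n{\left(655 \right)}} - \frac{412477}{427345} = \frac{20^{4}}{- \frac{1}{24}} - \frac{412477}{427345} = 160000 \left(-24\right) - \frac{412477}{427345} = -3840000 - \frac{412477}{427345} = - \frac{1641005212477}{427345}$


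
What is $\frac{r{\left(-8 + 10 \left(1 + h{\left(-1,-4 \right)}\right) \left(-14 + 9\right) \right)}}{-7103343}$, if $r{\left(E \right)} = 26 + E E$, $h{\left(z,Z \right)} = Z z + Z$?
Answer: $- \frac{1130}{2367781} \approx -0.00047724$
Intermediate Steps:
$h{\left(z,Z \right)} = Z + Z z$
$r{\left(E \right)} = 26 + E^{2}$
$\frac{r{\left(-8 + 10 \left(1 + h{\left(-1,-4 \right)}\right) \left(-14 + 9\right) \right)}}{-7103343} = \frac{26 + \left(-8 + 10 \left(1 - 4 \left(1 - 1\right)\right) \left(-14 + 9\right)\right)^{2}}{-7103343} = \left(26 + \left(-8 + 10 \left(1 - 0\right) \left(-5\right)\right)^{2}\right) \left(- \frac{1}{7103343}\right) = \left(26 + \left(-8 + 10 \left(1 + 0\right) \left(-5\right)\right)^{2}\right) \left(- \frac{1}{7103343}\right) = \left(26 + \left(-8 + 10 \cdot 1 \left(-5\right)\right)^{2}\right) \left(- \frac{1}{7103343}\right) = \left(26 + \left(-8 + 10 \left(-5\right)\right)^{2}\right) \left(- \frac{1}{7103343}\right) = \left(26 + \left(-8 - 50\right)^{2}\right) \left(- \frac{1}{7103343}\right) = \left(26 + \left(-58\right)^{2}\right) \left(- \frac{1}{7103343}\right) = \left(26 + 3364\right) \left(- \frac{1}{7103343}\right) = 3390 \left(- \frac{1}{7103343}\right) = - \frac{1130}{2367781}$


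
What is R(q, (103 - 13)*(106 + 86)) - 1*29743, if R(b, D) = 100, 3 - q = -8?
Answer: -29643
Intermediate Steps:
q = 11 (q = 3 - 1*(-8) = 3 + 8 = 11)
R(q, (103 - 13)*(106 + 86)) - 1*29743 = 100 - 1*29743 = 100 - 29743 = -29643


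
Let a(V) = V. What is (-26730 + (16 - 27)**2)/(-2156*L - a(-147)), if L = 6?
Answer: 26609/12789 ≈ 2.0806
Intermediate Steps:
(-26730 + (16 - 27)**2)/(-2156*L - a(-147)) = (-26730 + (16 - 27)**2)/(-2156*6 - 1*(-147)) = (-26730 + (-11)**2)/(-12936 + 147) = (-26730 + 121)/(-12789) = -26609*(-1/12789) = 26609/12789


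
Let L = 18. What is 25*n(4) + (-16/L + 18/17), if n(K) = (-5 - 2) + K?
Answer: -11449/153 ≈ -74.830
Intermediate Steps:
n(K) = -7 + K
25*n(4) + (-16/L + 18/17) = 25*(-7 + 4) + (-16/18 + 18/17) = 25*(-3) + (-16*1/18 + 18*(1/17)) = -75 + (-8/9 + 18/17) = -75 + 26/153 = -11449/153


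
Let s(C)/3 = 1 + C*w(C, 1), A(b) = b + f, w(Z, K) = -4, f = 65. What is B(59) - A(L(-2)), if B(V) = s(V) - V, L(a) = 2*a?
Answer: -825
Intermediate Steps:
A(b) = 65 + b (A(b) = b + 65 = 65 + b)
s(C) = 3 - 12*C (s(C) = 3*(1 + C*(-4)) = 3*(1 - 4*C) = 3 - 12*C)
B(V) = 3 - 13*V (B(V) = (3 - 12*V) - V = 3 - 13*V)
B(59) - A(L(-2)) = (3 - 13*59) - (65 + 2*(-2)) = (3 - 767) - (65 - 4) = -764 - 1*61 = -764 - 61 = -825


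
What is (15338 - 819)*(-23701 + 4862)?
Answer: -273523441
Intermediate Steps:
(15338 - 819)*(-23701 + 4862) = 14519*(-18839) = -273523441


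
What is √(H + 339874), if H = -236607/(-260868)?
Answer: √642477936696207/43478 ≈ 582.99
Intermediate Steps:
H = 78869/86956 (H = -236607*(-1/260868) = 78869/86956 ≈ 0.90700)
√(H + 339874) = √(78869/86956 + 339874) = √(29554162413/86956) = √642477936696207/43478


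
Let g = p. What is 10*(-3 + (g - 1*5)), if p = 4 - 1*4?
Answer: -80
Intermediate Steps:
p = 0 (p = 4 - 4 = 0)
g = 0
10*(-3 + (g - 1*5)) = 10*(-3 + (0 - 1*5)) = 10*(-3 + (0 - 5)) = 10*(-3 - 5) = 10*(-8) = -80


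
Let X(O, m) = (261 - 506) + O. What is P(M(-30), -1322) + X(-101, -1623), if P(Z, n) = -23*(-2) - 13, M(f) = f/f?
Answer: -313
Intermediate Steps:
X(O, m) = -245 + O
M(f) = 1
P(Z, n) = 33 (P(Z, n) = 46 - 13 = 33)
P(M(-30), -1322) + X(-101, -1623) = 33 + (-245 - 101) = 33 - 346 = -313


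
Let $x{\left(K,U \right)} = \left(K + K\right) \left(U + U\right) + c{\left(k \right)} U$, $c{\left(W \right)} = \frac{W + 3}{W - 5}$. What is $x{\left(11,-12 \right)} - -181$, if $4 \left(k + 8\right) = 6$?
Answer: $- \frac{8065}{23} \approx -350.65$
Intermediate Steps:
$k = - \frac{13}{2}$ ($k = -8 + \frac{1}{4} \cdot 6 = -8 + \frac{3}{2} = - \frac{13}{2} \approx -6.5$)
$c{\left(W \right)} = \frac{3 + W}{-5 + W}$
$x{\left(K,U \right)} = \frac{7 U}{23} + 4 K U$ ($x{\left(K,U \right)} = \left(K + K\right) \left(U + U\right) + \frac{3 - \frac{13}{2}}{-5 - \frac{13}{2}} U = 2 K 2 U + \frac{1}{- \frac{23}{2}} \left(- \frac{7}{2}\right) U = 4 K U + \left(- \frac{2}{23}\right) \left(- \frac{7}{2}\right) U = 4 K U + \frac{7 U}{23} = \frac{7 U}{23} + 4 K U$)
$x{\left(11,-12 \right)} - -181 = \frac{1}{23} \left(-12\right) \left(7 + 92 \cdot 11\right) - -181 = \frac{1}{23} \left(-12\right) \left(7 + 1012\right) + 181 = \frac{1}{23} \left(-12\right) 1019 + 181 = - \frac{12228}{23} + 181 = - \frac{8065}{23}$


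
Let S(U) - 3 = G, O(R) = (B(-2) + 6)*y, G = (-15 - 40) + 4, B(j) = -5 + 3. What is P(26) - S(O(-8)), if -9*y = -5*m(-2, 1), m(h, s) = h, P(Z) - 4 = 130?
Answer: 182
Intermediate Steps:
P(Z) = 134 (P(Z) = 4 + 130 = 134)
B(j) = -2
y = -10/9 (y = -(-5)*(-2)/9 = -⅑*10 = -10/9 ≈ -1.1111)
G = -51 (G = -55 + 4 = -51)
O(R) = -40/9 (O(R) = (-2 + 6)*(-10/9) = 4*(-10/9) = -40/9)
S(U) = -48 (S(U) = 3 - 51 = -48)
P(26) - S(O(-8)) = 134 - 1*(-48) = 134 + 48 = 182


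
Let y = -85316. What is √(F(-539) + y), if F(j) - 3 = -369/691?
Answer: 2*I*√10183897883/691 ≈ 292.08*I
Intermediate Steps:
F(j) = 1704/691 (F(j) = 3 - 369/691 = 1704/691)
√(F(-539) + y) = √(1704/691 - 85316) = √(-58951652/691) = 2*I*√10183897883/691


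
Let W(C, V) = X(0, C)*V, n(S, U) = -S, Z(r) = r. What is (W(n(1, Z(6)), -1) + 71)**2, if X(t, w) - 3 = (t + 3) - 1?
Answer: 4356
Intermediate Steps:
X(t, w) = 5 + t (X(t, w) = 3 + ((t + 3) - 1) = 3 + ((3 + t) - 1) = 3 + (2 + t) = 5 + t)
W(C, V) = 5*V (W(C, V) = (5 + 0)*V = 5*V)
(W(n(1, Z(6)), -1) + 71)**2 = (5*(-1) + 71)**2 = (-5 + 71)**2 = 66**2 = 4356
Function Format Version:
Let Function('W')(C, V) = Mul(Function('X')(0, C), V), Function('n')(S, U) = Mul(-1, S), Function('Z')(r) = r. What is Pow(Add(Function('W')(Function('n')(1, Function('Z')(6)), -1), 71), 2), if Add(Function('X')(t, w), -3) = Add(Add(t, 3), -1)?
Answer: 4356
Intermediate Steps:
Function('X')(t, w) = Add(5, t) (Function('X')(t, w) = Add(3, Add(Add(t, 3), -1)) = Add(3, Add(Add(3, t), -1)) = Add(3, Add(2, t)) = Add(5, t))
Function('W')(C, V) = Mul(5, V) (Function('W')(C, V) = Mul(Add(5, 0), V) = Mul(5, V))
Pow(Add(Function('W')(Function('n')(1, Function('Z')(6)), -1), 71), 2) = Pow(Add(Mul(5, -1), 71), 2) = Pow(Add(-5, 71), 2) = Pow(66, 2) = 4356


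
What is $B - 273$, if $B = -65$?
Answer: $-338$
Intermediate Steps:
$B - 273 = -65 - 273 = -338$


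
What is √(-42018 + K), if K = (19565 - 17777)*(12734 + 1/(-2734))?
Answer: 42*√24075126917/1367 ≈ 4767.2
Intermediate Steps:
K = 31124390970/1367 (K = 1788*(12734 - 1/2734) = 1788*(34814755/2734) = 31124390970/1367 ≈ 2.2768e+7)
√(-42018 + K) = √(-42018 + 31124390970/1367) = √(31066952364/1367) = 42*√24075126917/1367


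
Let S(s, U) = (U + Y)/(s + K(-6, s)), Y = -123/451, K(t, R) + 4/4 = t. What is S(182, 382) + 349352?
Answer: 672506799/1925 ≈ 3.4935e+5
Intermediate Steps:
K(t, R) = -1 + t
Y = -3/11 (Y = -123*1/451 = -3/11 ≈ -0.27273)
S(s, U) = (-3/11 + U)/(-7 + s) (S(s, U) = (U - 3/11)/(s + (-1 - 6)) = (-3/11 + U)/(s - 7) = (-3/11 + U)/(-7 + s))
S(182, 382) + 349352 = (-3/11 + 382)/(-7 + 182) + 349352 = (4199/11)/175 + 349352 = (1/175)*(4199/11) + 349352 = 4199/1925 + 349352 = 672506799/1925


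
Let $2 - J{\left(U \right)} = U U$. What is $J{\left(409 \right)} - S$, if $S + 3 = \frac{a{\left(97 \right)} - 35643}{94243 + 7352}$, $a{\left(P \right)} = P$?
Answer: $- \frac{16994369674}{101595} \approx -1.6728 \cdot 10^{5}$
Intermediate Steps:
$J{\left(U \right)} = 2 - U^{2}$ ($J{\left(U \right)} = 2 - U U = 2 - U^{2}$)
$S = - \frac{340331}{101595}$ ($S = -3 + \frac{97 - 35643}{94243 + 7352} = -3 - \frac{35546}{101595} = - \frac{340331}{101595} \approx -3.3499$)
$J{\left(409 \right)} - S = \left(2 - 409^{2}\right) - - \frac{340331}{101595} = \left(2 - 167281\right) + \frac{340331}{101595} = -167279 + \frac{340331}{101595} = - \frac{16994369674}{101595}$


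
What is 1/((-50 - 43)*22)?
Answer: -1/2046 ≈ -0.00048876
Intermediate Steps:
1/((-50 - 43)*22) = 1/(-93*22) = 1/(-2046) = -1/2046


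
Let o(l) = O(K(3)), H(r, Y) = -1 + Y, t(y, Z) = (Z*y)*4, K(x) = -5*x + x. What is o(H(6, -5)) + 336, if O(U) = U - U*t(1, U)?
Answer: -252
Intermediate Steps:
K(x) = -4*x
t(y, Z) = 4*Z*y
O(U) = U - 4*U² (O(U) = U - U*4*U*1 = U - U*4*U = U - 4*U²)
o(l) = -588 (o(l) = (-4*3)*(1 - (-16)*3) = -12*(1 - 4*(-12)) = -12*(1 + 48) = -12*49 = -588)
o(H(6, -5)) + 336 = -588 + 336 = -252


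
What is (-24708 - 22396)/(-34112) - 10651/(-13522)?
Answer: 15629175/7207226 ≈ 2.1685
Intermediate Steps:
(-24708 - 22396)/(-34112) - 10651/(-13522) = -47104*(-1/34112) - 10651*(-1/13522) = 736/533 + 10651/13522 = 15629175/7207226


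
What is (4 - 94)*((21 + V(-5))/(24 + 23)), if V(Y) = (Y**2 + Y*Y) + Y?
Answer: -5940/47 ≈ -126.38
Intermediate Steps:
V(Y) = Y + 2*Y**2 (V(Y) = (Y**2 + Y**2) + Y = 2*Y**2 + Y = Y + 2*Y**2)
(4 - 94)*((21 + V(-5))/(24 + 23)) = (4 - 94)*((21 - 5*(1 + 2*(-5)))/(24 + 23)) = -90*(21 - 5*(1 - 10))/47 = -90*(21 - 5*(-9))/47 = -90*(21 + 45)/47 = -5940/47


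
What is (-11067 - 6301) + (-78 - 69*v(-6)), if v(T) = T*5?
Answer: -15376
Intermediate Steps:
v(T) = 5*T
(-11067 - 6301) + (-78 - 69*v(-6)) = (-11067 - 6301) + (-78 - 345*(-6)) = -17368 + (-78 - 69*(-30)) = -17368 + (-78 + 2070) = -17368 + 1992 = -15376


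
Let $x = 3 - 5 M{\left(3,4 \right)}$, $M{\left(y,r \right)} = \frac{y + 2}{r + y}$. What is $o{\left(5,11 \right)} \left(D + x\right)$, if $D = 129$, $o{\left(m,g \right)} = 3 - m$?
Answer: $- \frac{1798}{7} \approx -256.86$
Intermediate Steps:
$M{\left(y,r \right)} = \frac{2 + y}{r + y}$
$x = - \frac{4}{7}$ ($x = 3 - 5 \frac{2 + 3}{4 + 3} = 3 - 5 \cdot \frac{1}{7} \cdot 5 = 3 - \frac{25}{7} = - \frac{4}{7} \approx -0.57143$)
$o{\left(5,11 \right)} \left(D + x\right) = \left(3 - 5\right) \left(129 - \frac{4}{7}\right) = \left(3 - 5\right) \frac{899}{7} = \left(-2\right) \frac{899}{7} = - \frac{1798}{7}$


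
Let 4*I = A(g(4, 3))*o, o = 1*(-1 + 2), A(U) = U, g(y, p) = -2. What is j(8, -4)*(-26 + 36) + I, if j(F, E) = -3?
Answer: -61/2 ≈ -30.500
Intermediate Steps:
o = 1 (o = 1*1 = 1)
I = -1/2 (I = (-2*1)/4 = (1/4)*(-2) = -1/2 ≈ -0.50000)
j(8, -4)*(-26 + 36) + I = -3*(-26 + 36) - 1/2 = -3*10 - 1/2 = -30 - 1/2 = -61/2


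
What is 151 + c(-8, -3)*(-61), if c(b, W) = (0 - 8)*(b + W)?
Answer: -5217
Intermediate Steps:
c(b, W) = -8*W - 8*b (c(b, W) = -8*(W + b) = -8*W - 8*b)
151 + c(-8, -3)*(-61) = 151 + (-8*(-3) - 8*(-8))*(-61) = 151 + (24 + 64)*(-61) = 151 + 88*(-61) = 151 - 5368 = -5217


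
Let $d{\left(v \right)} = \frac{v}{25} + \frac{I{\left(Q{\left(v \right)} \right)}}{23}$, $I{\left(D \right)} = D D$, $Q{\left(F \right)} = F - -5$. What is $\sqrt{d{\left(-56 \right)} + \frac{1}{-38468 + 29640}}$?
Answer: $\frac{\sqrt{28561674662021}}{507610} \approx 10.528$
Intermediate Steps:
$Q{\left(F \right)} = 5 + F$ ($Q{\left(F \right)} = F + 5 = 5 + F$)
$I{\left(D \right)} = D^{2}$
$d{\left(v \right)} = \frac{\left(5 + v\right)^{2}}{23} + \frac{v}{25}$ ($d{\left(v \right)} = \frac{v}{25} + \frac{\left(5 + v\right)^{2}}{23} = \frac{\left(5 + v\right)^{2}}{23} + \frac{v}{25}$)
$\sqrt{d{\left(-56 \right)} + \frac{1}{-38468 + 29640}} = \sqrt{\left(\frac{\left(5 - 56\right)^{2}}{23} + \frac{1}{25} \left(-56\right)\right) + \frac{1}{-38468 + 29640}} = \sqrt{\left(\frac{\left(-51\right)^{2}}{23} - \frac{56}{25}\right) + \frac{1}{-8828}} = \sqrt{\left(\frac{1}{23} \cdot 2601 - \frac{56}{25}\right) - \frac{1}{8828}} = \sqrt{\left(\frac{2601}{23} - \frac{56}{25}\right) - \frac{1}{8828}} = \sqrt{\frac{63737}{575} - \frac{1}{8828}} = \sqrt{\frac{562669661}{5076100}} = \frac{\sqrt{28561674662021}}{507610}$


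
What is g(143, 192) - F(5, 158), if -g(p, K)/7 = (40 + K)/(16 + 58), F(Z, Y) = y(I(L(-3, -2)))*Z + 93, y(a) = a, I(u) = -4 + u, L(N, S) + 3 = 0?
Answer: -2958/37 ≈ -79.946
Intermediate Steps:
L(N, S) = -3 (L(N, S) = -3 + 0 = -3)
F(Z, Y) = 93 - 7*Z (F(Z, Y) = (-4 - 3)*Z + 93 = -7*Z + 93 = 93 - 7*Z)
g(p, K) = -140/37 - 7*K/74 (g(p, K) = -7*(40 + K)/(16 + 58) = -7*(40 + K)/74 = -7*(20/37 + K/74) = -140/37 - 7*K/74)
g(143, 192) - F(5, 158) = (-140/37 - 7/74*192) - (93 - 7*5) = (-140/37 - 672/37) - (93 - 35) = -812/37 - 1*58 = -812/37 - 58 = -2958/37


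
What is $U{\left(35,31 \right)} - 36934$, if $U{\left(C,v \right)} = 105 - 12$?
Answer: $-36841$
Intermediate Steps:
$U{\left(C,v \right)} = 93$
$U{\left(35,31 \right)} - 36934 = 93 - 36934 = -36841$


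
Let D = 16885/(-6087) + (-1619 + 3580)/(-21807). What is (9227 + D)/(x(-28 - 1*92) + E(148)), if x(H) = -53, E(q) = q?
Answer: 408134844547/4203408285 ≈ 97.096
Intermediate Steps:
D = -126715934/44246403 (D = 16885*(-1/6087) + 1961*(-1/21807) = -16885/6087 - 1961/21807 = -126715934/44246403 ≈ -2.8639)
(9227 + D)/(x(-28 - 1*92) + E(148)) = (9227 - 126715934/44246403)/(-53 + 148) = (408134844547/44246403)/95 = (408134844547/44246403)*(1/95) = 408134844547/4203408285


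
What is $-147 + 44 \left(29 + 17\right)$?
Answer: $1877$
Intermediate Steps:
$-147 + 44 \left(29 + 17\right) = -147 + 44 \cdot 46 = -147 + 2024 = 1877$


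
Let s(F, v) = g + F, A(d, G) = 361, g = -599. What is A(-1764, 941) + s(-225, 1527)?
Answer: -463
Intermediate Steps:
s(F, v) = -599 + F
A(-1764, 941) + s(-225, 1527) = 361 + (-599 - 225) = 361 - 824 = -463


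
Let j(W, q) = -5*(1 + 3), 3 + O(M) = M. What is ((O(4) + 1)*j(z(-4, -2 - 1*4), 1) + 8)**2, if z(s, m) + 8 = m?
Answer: 1024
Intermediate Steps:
O(M) = -3 + M
z(s, m) = -8 + m
j(W, q) = -20 (j(W, q) = -5*4 = -20)
((O(4) + 1)*j(z(-4, -2 - 1*4), 1) + 8)**2 = (((-3 + 4) + 1)*(-20) + 8)**2 = ((1 + 1)*(-20) + 8)**2 = (2*(-20) + 8)**2 = (-40 + 8)**2 = (-32)**2 = 1024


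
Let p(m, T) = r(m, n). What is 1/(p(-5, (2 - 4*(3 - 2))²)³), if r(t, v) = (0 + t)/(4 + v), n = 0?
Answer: -64/125 ≈ -0.51200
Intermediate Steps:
r(t, v) = t/(4 + v)
p(m, T) = m/4 (p(m, T) = m/(4 + 0) = m/4)
1/(p(-5, (2 - 4*(3 - 2))²)³) = 1/(((¼)*(-5))³) = 1/((-5/4)³) = 1/(-125/64) = -64/125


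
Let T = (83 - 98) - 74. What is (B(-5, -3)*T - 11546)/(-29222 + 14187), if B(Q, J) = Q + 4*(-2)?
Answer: 10389/15035 ≈ 0.69099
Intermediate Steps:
T = -89 (T = -15 - 74 = -89)
B(Q, J) = -8 + Q (B(Q, J) = Q - 8 = -8 + Q)
(B(-5, -3)*T - 11546)/(-29222 + 14187) = ((-8 - 5)*(-89) - 11546)/(-29222 + 14187) = (-13*(-89) - 11546)/(-15035) = (1157 - 11546)*(-1/15035) = -10389*(-1/15035) = 10389/15035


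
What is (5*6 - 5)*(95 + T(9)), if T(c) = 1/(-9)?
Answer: 21350/9 ≈ 2372.2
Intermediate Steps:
T(c) = -⅑
(5*6 - 5)*(95 + T(9)) = (5*6 - 5)*(95 - ⅑) = (30 - 5)*(854/9) = 25*(854/9) = 21350/9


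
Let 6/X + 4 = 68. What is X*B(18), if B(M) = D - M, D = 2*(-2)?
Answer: -33/16 ≈ -2.0625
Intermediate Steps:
D = -4
X = 3/32 (X = 6/(-4 + 68) = 6/64 = 6*(1/64) = 3/32 ≈ 0.093750)
B(M) = -4 - M
X*B(18) = 3*(-4 - 1*18)/32 = 3*(-4 - 18)/32 = (3/32)*(-22) = -33/16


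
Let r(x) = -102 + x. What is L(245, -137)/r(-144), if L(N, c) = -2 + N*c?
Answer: 11189/82 ≈ 136.45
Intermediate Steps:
L(245, -137)/r(-144) = (-2 + 245*(-137))/(-102 - 144) = (-2 - 33565)/(-246) = -33567*(-1/246) = 11189/82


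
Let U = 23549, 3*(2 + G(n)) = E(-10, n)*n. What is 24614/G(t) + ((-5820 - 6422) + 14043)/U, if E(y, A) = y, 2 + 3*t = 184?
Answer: -2606702768/21641531 ≈ -120.45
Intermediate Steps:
t = 182/3 (t = -⅔ + (⅓)*184 = -⅔ + 184/3 = 182/3 ≈ 60.667)
G(n) = -2 - 10*n/3 (G(n) = -2 + (-10*n)/3 = -2 - 10*n/3)
24614/G(t) + ((-5820 - 6422) + 14043)/U = 24614/(-2 - 10/3*182/3) + ((-5820 - 6422) + 14043)/23549 = 24614/(-2 - 1820/9) + (-12242 + 14043)*(1/23549) = 24614/(-1838/9) + 1801*(1/23549) = 24614*(-9/1838) + 1801/23549 = -110763/919 + 1801/23549 = -2606702768/21641531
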